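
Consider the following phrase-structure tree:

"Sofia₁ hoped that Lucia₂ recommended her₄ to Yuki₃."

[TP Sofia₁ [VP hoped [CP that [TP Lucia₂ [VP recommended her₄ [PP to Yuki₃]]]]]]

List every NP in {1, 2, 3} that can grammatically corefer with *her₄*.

{1}

*her* is a pronoun, so Principle B applies: it must be free in its binding domain.
Binding domain of *her₄*: the embedded TP, whose subject is Lucia₂.
*Sofia₁* c-commands the pronoun but from outside its binding domain, and is not c-commanded by it → coindexation permitted.
*Lucia₂* c-commands the pronoun within its binding domain → coindexation would violate Principle B.
*Yuki₃*: the pronoun c-commands this R-expression → coindexation would violate Principle C on *Yuki₃*.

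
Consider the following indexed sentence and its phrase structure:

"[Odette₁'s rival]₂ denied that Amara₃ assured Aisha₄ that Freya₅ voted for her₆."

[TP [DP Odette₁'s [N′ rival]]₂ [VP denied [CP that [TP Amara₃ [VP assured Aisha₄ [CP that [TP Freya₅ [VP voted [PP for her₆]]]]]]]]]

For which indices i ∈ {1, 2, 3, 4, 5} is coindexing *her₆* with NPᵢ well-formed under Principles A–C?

*her* is a pronoun, so Principle B applies: it must be free in its binding domain.
Binding domain of *her₆*: the embedded TP, whose subject is Freya₅.
*Odette₁* and the pronoun do not c-command one another → neither Principle B nor Principle C is at stake; coindexation permitted.
*[Odette₁'s rival]₂* c-commands the pronoun but from outside its binding domain, and is not c-commanded by it → coindexation permitted.
*Amara₃* c-commands the pronoun but from outside its binding domain, and is not c-commanded by it → coindexation permitted.
*Aisha₄* c-commands the pronoun but from outside its binding domain, and is not c-commanded by it → coindexation permitted.
*Freya₅* c-commands the pronoun within its binding domain → coindexation would violate Principle B.

{1, 2, 3, 4}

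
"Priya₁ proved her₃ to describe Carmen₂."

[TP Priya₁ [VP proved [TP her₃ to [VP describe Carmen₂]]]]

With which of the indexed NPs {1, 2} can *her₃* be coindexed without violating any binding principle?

*her* is a pronoun, so Principle B applies: it must be free in its binding domain.
Binding domain of *her₃*: the matrix TP, whose subject is Priya₁.
*Priya₁* c-commands the pronoun within its binding domain → coindexation would violate Principle B.
*Carmen₂*: the pronoun c-commands this R-expression → coindexation would violate Principle C on *Carmen₂*.

none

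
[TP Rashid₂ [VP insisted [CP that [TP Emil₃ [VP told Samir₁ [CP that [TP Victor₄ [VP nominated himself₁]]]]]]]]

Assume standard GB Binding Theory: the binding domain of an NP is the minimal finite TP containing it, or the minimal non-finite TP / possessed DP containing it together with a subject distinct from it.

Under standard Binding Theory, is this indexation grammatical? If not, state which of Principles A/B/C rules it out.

Principle A

The two coindexed NPs are *Samir₁* and *himself₁*.
*himself₁* is an anaphor. Principle A requires it to be bound within its binding domain — the embedded TP, whose subject is Victor₄.
Within that domain it is c-commanded by *Victor₄*, which does not share its index.
*Samir₁* does c-command the anaphor, but from outside its binding domain.
The anaphor is unbound in its domain → Principle A violation.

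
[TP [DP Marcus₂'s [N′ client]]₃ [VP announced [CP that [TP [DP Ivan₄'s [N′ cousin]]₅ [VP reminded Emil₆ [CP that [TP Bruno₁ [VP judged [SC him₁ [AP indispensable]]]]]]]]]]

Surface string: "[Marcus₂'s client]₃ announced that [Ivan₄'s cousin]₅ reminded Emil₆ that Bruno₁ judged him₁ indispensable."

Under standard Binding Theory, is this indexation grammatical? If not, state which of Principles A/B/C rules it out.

The two coindexed NPs are *Bruno₁* and *him₁*.
*him₁* is a pronoun. Its binding domain is the embedded TP, whose subject is Bruno₁.
*Bruno₁* c-commands it within that domain and carries the same index.
The pronoun is locally bound → Principle B violation.

Principle B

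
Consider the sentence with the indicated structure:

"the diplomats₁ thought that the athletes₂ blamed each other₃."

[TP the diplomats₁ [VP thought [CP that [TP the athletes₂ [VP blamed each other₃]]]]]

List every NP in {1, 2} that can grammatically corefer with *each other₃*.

*each other* is an anaphor, so Principle A applies: it must be bound in its binding domain.
Binding domain of *each other₃*: the embedded TP, whose subject is the athletes₂.
*the diplomats₁* c-commands the anaphor but is outside its binding domain → cannot satisfy Principle A.
*the athletes₂* c-commands the anaphor within its binding domain → licit binder.

{2}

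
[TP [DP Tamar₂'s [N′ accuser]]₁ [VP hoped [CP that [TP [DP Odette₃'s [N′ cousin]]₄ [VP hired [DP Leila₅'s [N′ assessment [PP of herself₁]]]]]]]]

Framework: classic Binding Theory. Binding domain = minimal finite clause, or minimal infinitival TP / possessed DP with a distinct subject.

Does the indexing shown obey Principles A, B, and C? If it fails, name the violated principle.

The two coindexed NPs are *[Tamar₂'s accuser]₁* and *herself₁*.
*herself₁* is an anaphor. Principle A requires it to be bound within its binding domain — the possessed DP, whose subject is Leila₅.
Within that domain it is c-commanded by *Leila₅*, which does not share its index.
*[Tamar₂'s accuser]₁* does c-command the anaphor, but from outside its binding domain.
The anaphor is unbound in its domain → Principle A violation.

Principle A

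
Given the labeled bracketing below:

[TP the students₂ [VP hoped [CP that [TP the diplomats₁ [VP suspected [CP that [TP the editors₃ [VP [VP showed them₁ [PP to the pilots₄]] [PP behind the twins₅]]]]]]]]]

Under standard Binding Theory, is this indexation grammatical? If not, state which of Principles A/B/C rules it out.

grammatical

The two coindexed NPs are *the diplomats₁* and *them₁*.
*them₁* is a pronoun; its binding domain is the embedded TP, whose subject is the editors₃. Within that domain it is c-commanded only by *the editors₃*, which carries a different index — the pronoun is free locally, so Principle B holds.
*the diplomats₁* is an R-expression; *them₁* does not c-command it, and no other NP shares its index, so Principle C is satisfied.
All principles are respected.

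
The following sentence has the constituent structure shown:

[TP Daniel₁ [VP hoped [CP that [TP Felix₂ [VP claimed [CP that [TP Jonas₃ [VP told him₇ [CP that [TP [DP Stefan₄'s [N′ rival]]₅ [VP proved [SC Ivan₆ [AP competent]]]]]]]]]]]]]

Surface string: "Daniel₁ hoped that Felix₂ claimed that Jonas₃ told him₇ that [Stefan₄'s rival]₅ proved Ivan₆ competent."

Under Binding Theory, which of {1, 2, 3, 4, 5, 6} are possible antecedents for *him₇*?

*him* is a pronoun, so Principle B applies: it must be free in its binding domain.
Binding domain of *him₇*: the embedded TP, whose subject is Jonas₃.
*Daniel₁* c-commands the pronoun but from outside its binding domain, and is not c-commanded by it → coindexation permitted.
*Felix₂* c-commands the pronoun but from outside its binding domain, and is not c-commanded by it → coindexation permitted.
*Jonas₃* c-commands the pronoun within its binding domain → coindexation would violate Principle B.
*Stefan₄*: the pronoun c-commands this R-expression → coindexation would violate Principle C on *Stefan₄*.
*[Stefan₄'s rival]₅*: the pronoun c-commands this R-expression → coindexation would violate Principle C on *[Stefan₄'s rival]₅*.
*Ivan₆*: the pronoun c-commands this R-expression → coindexation would violate Principle C on *Ivan₆*.

{1, 2}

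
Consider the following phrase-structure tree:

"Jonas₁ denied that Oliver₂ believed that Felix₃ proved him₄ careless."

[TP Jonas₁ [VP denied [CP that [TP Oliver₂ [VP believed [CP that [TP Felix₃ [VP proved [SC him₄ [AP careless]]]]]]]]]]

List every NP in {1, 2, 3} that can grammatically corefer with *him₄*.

*him* is a pronoun, so Principle B applies: it must be free in its binding domain.
Binding domain of *him₄*: the embedded TP, whose subject is Felix₃.
*Jonas₁* c-commands the pronoun but from outside its binding domain, and is not c-commanded by it → coindexation permitted.
*Oliver₂* c-commands the pronoun but from outside its binding domain, and is not c-commanded by it → coindexation permitted.
*Felix₃* c-commands the pronoun within its binding domain → coindexation would violate Principle B.

{1, 2}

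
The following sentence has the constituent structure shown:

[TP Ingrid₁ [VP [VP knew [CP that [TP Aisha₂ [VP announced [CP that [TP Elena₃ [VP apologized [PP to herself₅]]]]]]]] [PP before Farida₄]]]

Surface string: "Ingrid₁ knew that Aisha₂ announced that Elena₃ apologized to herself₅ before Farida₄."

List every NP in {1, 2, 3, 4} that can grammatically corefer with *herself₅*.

*herself* is an anaphor, so Principle A applies: it must be bound in its binding domain.
Binding domain of *herself₅*: the embedded TP, whose subject is Elena₃.
*Ingrid₁* c-commands the anaphor but is outside its binding domain → cannot satisfy Principle A.
*Aisha₂* c-commands the anaphor but is outside its binding domain → cannot satisfy Principle A.
*Elena₃* c-commands the anaphor within its binding domain → licit binder.
*Farida₄* does not c-command the anaphor → cannot bind it.

{3}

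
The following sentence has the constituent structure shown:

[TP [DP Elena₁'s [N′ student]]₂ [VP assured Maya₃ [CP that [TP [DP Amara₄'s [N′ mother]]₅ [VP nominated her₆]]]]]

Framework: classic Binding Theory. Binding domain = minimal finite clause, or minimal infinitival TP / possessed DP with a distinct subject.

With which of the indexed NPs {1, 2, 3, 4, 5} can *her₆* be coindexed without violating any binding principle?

*her* is a pronoun, so Principle B applies: it must be free in its binding domain.
Binding domain of *her₆*: the embedded TP, whose subject is [Amara₄'s mother]₅.
*Elena₁* and the pronoun do not c-command one another → neither Principle B nor Principle C is at stake; coindexation permitted.
*[Elena₁'s student]₂* c-commands the pronoun but from outside its binding domain, and is not c-commanded by it → coindexation permitted.
*Maya₃* c-commands the pronoun but from outside its binding domain, and is not c-commanded by it → coindexation permitted.
*Amara₄* and the pronoun do not c-command one another → neither Principle B nor Principle C is at stake; coindexation permitted.
*[Amara₄'s mother]₅* c-commands the pronoun within its binding domain → coindexation would violate Principle B.

{1, 2, 3, 4}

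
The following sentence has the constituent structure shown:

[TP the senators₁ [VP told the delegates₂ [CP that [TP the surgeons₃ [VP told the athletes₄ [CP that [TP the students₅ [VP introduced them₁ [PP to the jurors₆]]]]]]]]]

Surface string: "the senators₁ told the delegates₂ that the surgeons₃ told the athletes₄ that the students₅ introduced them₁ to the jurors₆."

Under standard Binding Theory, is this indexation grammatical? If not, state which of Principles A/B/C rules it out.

grammatical

The two coindexed NPs are *the senators₁* and *them₁*.
*them₁* is a pronoun; its binding domain is the embedded TP, whose subject is the students₅. Within that domain it is c-commanded only by *the students₅*, which carries a different index — the pronoun is free locally, so Principle B holds.
*the senators₁* is an R-expression; *them₁* does not c-command it, and no other NP shares its index, so Principle C is satisfied.
All principles are respected.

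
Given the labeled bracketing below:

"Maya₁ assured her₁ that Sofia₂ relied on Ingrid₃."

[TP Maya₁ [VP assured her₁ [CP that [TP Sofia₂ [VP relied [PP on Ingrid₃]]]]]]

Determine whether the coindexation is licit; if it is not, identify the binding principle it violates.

The two coindexed NPs are *Maya₁* and *her₁*.
*her₁* is a pronoun. Its binding domain is the matrix TP, whose subject is Maya₁.
*Maya₁* c-commands it within that domain and carries the same index.
The pronoun is locally bound → Principle B violation.

Principle B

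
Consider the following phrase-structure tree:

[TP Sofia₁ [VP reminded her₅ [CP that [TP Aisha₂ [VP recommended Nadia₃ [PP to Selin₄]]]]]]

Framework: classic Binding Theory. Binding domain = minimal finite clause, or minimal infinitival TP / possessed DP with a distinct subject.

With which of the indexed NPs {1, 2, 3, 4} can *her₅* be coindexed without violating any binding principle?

none

*her* is a pronoun, so Principle B applies: it must be free in its binding domain.
Binding domain of *her₅*: the matrix TP, whose subject is Sofia₁.
*Sofia₁* c-commands the pronoun within its binding domain → coindexation would violate Principle B.
*Aisha₂*: the pronoun c-commands this R-expression → coindexation would violate Principle C on *Aisha₂*.
*Nadia₃*: the pronoun c-commands this R-expression → coindexation would violate Principle C on *Nadia₃*.
*Selin₄*: the pronoun c-commands this R-expression → coindexation would violate Principle C on *Selin₄*.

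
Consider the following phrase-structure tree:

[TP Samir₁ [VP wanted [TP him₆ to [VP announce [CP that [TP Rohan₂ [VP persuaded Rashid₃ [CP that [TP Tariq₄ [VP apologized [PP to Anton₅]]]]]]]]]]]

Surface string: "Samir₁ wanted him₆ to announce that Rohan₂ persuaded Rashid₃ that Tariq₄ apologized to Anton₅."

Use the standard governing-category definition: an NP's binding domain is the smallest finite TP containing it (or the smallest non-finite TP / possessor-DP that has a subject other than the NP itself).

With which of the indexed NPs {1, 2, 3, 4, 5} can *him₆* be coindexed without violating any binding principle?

*him* is a pronoun, so Principle B applies: it must be free in its binding domain.
Binding domain of *him₆*: the matrix TP, whose subject is Samir₁.
*Samir₁* c-commands the pronoun within its binding domain → coindexation would violate Principle B.
*Rohan₂*: the pronoun c-commands this R-expression → coindexation would violate Principle C on *Rohan₂*.
*Rashid₃*: the pronoun c-commands this R-expression → coindexation would violate Principle C on *Rashid₃*.
*Tariq₄*: the pronoun c-commands this R-expression → coindexation would violate Principle C on *Tariq₄*.
*Anton₅*: the pronoun c-commands this R-expression → coindexation would violate Principle C on *Anton₅*.

none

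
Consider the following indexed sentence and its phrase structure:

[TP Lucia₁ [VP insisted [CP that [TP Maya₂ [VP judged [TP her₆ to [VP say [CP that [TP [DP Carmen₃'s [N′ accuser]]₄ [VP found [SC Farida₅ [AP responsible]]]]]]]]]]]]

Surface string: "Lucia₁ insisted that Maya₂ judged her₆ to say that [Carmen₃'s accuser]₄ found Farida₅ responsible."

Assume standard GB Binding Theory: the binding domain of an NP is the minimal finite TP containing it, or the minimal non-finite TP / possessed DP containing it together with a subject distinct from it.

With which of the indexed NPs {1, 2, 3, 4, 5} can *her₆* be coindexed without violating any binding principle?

*her* is a pronoun, so Principle B applies: it must be free in its binding domain.
Binding domain of *her₆*: the embedded TP, whose subject is Maya₂.
*Lucia₁* c-commands the pronoun but from outside its binding domain, and is not c-commanded by it → coindexation permitted.
*Maya₂* c-commands the pronoun within its binding domain → coindexation would violate Principle B.
*Carmen₃*: the pronoun c-commands this R-expression → coindexation would violate Principle C on *Carmen₃*.
*[Carmen₃'s accuser]₄*: the pronoun c-commands this R-expression → coindexation would violate Principle C on *[Carmen₃'s accuser]₄*.
*Farida₅*: the pronoun c-commands this R-expression → coindexation would violate Principle C on *Farida₅*.

{1}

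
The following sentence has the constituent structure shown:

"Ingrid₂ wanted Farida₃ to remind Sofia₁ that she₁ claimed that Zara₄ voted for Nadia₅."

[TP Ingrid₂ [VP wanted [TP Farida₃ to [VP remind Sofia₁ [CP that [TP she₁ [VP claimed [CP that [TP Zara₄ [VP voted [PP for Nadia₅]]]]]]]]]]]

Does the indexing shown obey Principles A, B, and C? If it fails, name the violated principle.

grammatical

The two coindexed NPs are *Sofia₁* and *she₁*.
*she₁* is a pronoun; nothing c-commands it within its binding domain (the embedded TP.), so Principle B holds trivially.
*Sofia₁* is an R-expression; *she₁* does not c-command it, and no other NP shares its index, so Principle C is satisfied.
All principles are respected.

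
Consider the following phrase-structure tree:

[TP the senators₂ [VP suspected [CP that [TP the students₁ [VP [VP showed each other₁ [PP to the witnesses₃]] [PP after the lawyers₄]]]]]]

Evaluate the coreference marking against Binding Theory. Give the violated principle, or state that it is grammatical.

grammatical

The two coindexed NPs are *the students₁* and *each other₁*.
*each other₁* is an anaphor; its binding domain is the embedded TP, whose subject is the students₁. *the students₁* c-commands it within that domain and shares its index, so Principle A is satisfied.
*the students₁* is an R-expression; *each other₁* does not c-command it, and no other NP shares its index, so Principle C is satisfied.
All principles are respected.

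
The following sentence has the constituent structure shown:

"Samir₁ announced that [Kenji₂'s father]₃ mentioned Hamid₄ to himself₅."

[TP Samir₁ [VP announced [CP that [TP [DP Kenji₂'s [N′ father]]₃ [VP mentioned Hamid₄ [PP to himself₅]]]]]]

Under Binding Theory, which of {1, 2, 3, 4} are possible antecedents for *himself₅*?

{3, 4}

*himself* is an anaphor, so Principle A applies: it must be bound in its binding domain.
Binding domain of *himself₅*: the embedded TP, whose subject is [Kenji₂'s father]₃.
*Samir₁* c-commands the anaphor but is outside its binding domain → cannot satisfy Principle A.
*Kenji₂* does not c-command the anaphor → cannot bind it.
*[Kenji₂'s father]₃* c-commands the anaphor within its binding domain → licit binder.
*Hamid₄* c-commands the anaphor within its binding domain → licit binder.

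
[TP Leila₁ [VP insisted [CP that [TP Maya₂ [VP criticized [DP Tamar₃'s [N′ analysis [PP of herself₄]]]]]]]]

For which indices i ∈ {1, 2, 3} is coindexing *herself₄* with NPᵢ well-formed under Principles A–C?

{3}

*herself* is an anaphor, so Principle A applies: it must be bound in its binding domain.
Binding domain of *herself₄*: the possessed DP, whose subject is Tamar₃.
*Leila₁* c-commands the anaphor but is outside its binding domain → cannot satisfy Principle A.
*Maya₂* c-commands the anaphor but is outside its binding domain → cannot satisfy Principle A.
*Tamar₃* c-commands the anaphor within its binding domain → licit binder.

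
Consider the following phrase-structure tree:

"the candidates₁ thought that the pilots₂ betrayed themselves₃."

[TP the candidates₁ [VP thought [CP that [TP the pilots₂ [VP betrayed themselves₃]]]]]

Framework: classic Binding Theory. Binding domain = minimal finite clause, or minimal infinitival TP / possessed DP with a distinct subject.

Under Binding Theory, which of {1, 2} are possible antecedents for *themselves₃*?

{2}

*themselves* is an anaphor, so Principle A applies: it must be bound in its binding domain.
Binding domain of *themselves₃*: the embedded TP, whose subject is the pilots₂.
*the candidates₁* c-commands the anaphor but is outside its binding domain → cannot satisfy Principle A.
*the pilots₂* c-commands the anaphor within its binding domain → licit binder.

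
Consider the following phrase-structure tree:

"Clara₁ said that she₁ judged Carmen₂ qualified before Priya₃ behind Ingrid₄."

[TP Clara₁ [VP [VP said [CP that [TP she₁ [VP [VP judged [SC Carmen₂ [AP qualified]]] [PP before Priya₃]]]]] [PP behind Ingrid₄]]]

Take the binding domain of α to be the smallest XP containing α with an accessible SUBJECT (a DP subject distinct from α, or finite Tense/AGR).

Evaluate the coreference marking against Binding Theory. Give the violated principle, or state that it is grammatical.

The two coindexed NPs are *Clara₁* and *she₁*.
*she₁* is a pronoun; nothing c-commands it within its binding domain (the embedded TP.), so Principle B holds trivially.
*Clara₁* is an R-expression; *she₁* does not c-command it, and no other NP shares its index, so Principle C is satisfied.
All principles are respected.

grammatical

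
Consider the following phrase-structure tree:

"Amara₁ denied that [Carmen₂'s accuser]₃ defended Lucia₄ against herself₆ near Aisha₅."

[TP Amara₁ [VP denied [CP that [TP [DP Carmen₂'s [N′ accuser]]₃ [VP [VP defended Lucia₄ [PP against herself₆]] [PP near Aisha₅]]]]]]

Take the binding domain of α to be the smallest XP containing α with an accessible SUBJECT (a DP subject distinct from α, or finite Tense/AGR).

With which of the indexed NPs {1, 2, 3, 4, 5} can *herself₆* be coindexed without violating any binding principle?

*herself* is an anaphor, so Principle A applies: it must be bound in its binding domain.
Binding domain of *herself₆*: the embedded TP, whose subject is [Carmen₂'s accuser]₃.
*Amara₁* c-commands the anaphor but is outside its binding domain → cannot satisfy Principle A.
*Carmen₂* does not c-command the anaphor → cannot bind it.
*[Carmen₂'s accuser]₃* c-commands the anaphor within its binding domain → licit binder.
*Lucia₄* c-commands the anaphor within its binding domain → licit binder.
*Aisha₅* does not c-command the anaphor → cannot bind it.

{3, 4}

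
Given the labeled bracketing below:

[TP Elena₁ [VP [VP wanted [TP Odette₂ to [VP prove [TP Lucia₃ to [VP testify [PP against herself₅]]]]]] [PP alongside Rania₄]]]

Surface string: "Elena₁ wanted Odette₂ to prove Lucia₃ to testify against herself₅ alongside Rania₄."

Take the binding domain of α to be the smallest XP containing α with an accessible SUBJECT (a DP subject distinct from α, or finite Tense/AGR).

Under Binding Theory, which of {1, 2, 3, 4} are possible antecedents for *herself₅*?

{3}

*herself* is an anaphor, so Principle A applies: it must be bound in its binding domain.
Binding domain of *herself₅*: the embedded TP, whose subject is Lucia₃.
*Elena₁* c-commands the anaphor but is outside its binding domain → cannot satisfy Principle A.
*Odette₂* c-commands the anaphor but is outside its binding domain → cannot satisfy Principle A.
*Lucia₃* c-commands the anaphor within its binding domain → licit binder.
*Rania₄* does not c-command the anaphor → cannot bind it.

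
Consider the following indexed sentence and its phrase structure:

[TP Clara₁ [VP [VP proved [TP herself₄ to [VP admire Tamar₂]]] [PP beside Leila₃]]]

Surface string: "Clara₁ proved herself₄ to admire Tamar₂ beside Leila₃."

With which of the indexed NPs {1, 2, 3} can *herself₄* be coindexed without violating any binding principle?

*herself* is an anaphor, so Principle A applies: it must be bound in its binding domain.
Binding domain of *herself₄*: the matrix TP, whose subject is Clara₁.
*Clara₁* c-commands the anaphor within its binding domain → licit binder.
*Tamar₂* does not c-command the anaphor → cannot bind it.
*Leila₃* does not c-command the anaphor → cannot bind it.

{1}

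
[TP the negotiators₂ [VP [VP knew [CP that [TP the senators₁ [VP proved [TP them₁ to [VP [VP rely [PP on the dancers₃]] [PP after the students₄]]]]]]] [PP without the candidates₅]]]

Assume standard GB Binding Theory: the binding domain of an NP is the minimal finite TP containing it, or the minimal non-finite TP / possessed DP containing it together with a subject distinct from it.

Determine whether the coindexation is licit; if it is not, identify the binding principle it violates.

The two coindexed NPs are *the senators₁* and *them₁*.
*them₁* is a pronoun. Its binding domain is the embedded TP, whose subject is the senators₁.
*the senators₁* c-commands it within that domain and carries the same index.
The pronoun is locally bound → Principle B violation.

Principle B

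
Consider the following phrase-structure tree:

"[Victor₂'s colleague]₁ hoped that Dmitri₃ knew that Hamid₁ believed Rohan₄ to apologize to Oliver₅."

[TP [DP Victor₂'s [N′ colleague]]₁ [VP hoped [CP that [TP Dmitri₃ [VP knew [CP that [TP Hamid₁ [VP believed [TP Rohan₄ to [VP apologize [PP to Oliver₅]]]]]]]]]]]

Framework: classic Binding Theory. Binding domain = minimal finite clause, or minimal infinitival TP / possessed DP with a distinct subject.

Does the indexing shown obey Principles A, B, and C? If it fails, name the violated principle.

The two coindexed NPs are *[Victor₂'s colleague]₁* and *Hamid₁*.
*Hamid₁* is an R-expression. Principle C requires it to be free everywhere.
*[Victor₂'s colleague]₁* c-commands it and carries the same index.
The R-expression is bound → Principle C violation.

Principle C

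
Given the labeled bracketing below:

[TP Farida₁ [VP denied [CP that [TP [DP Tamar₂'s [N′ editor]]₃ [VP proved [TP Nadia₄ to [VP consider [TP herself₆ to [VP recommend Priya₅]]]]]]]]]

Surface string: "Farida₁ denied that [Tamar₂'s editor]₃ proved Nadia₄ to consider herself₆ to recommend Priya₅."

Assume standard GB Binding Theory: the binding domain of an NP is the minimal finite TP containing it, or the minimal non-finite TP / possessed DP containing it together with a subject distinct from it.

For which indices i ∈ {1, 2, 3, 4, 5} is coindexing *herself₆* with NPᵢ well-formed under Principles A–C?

*herself* is an anaphor, so Principle A applies: it must be bound in its binding domain.
Binding domain of *herself₆*: the embedded TP, whose subject is Nadia₄.
*Farida₁* c-commands the anaphor but is outside its binding domain → cannot satisfy Principle A.
*Tamar₂* does not c-command the anaphor → cannot bind it.
*[Tamar₂'s editor]₃* c-commands the anaphor but is outside its binding domain → cannot satisfy Principle A.
*Nadia₄* c-commands the anaphor within its binding domain → licit binder.
*Priya₅* does not c-command the anaphor → cannot bind it.

{4}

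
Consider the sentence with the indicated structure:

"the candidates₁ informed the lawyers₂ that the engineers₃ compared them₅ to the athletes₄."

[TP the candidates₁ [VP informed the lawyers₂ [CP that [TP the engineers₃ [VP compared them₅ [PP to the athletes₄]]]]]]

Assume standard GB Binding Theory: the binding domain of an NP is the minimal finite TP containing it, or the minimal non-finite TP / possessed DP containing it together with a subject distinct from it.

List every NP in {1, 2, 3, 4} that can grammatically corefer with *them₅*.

*them* is a pronoun, so Principle B applies: it must be free in its binding domain.
Binding domain of *them₅*: the embedded TP, whose subject is the engineers₃.
*the candidates₁* c-commands the pronoun but from outside its binding domain, and is not c-commanded by it → coindexation permitted.
*the lawyers₂* c-commands the pronoun but from outside its binding domain, and is not c-commanded by it → coindexation permitted.
*the engineers₃* c-commands the pronoun within its binding domain → coindexation would violate Principle B.
*the athletes₄*: the pronoun c-commands this R-expression → coindexation would violate Principle C on *the athletes₄*.

{1, 2}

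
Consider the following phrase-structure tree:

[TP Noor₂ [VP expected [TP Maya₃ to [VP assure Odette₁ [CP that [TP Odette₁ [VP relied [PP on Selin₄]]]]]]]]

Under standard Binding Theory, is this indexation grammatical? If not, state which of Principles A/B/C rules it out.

The two coindexed NPs are *Odette₁* (the higher occurrence) and *Odette₁* (the lower occurrence).
*Odette₁* (the lower occurrence) is an R-expression. Principle C requires it to be free everywhere.
*Odette₁* (the higher occurrence) c-commands it and carries the same index.
The R-expression is bound → Principle C violation.

Principle C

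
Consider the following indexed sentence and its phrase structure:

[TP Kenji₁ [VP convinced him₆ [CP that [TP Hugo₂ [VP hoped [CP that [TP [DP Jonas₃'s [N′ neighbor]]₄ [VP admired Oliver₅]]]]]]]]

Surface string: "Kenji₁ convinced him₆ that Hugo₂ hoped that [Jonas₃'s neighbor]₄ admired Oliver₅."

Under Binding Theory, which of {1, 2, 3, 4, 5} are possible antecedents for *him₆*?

none

*him* is a pronoun, so Principle B applies: it must be free in its binding domain.
Binding domain of *him₆*: the matrix TP, whose subject is Kenji₁.
*Kenji₁* c-commands the pronoun within its binding domain → coindexation would violate Principle B.
*Hugo₂*: the pronoun c-commands this R-expression → coindexation would violate Principle C on *Hugo₂*.
*Jonas₃*: the pronoun c-commands this R-expression → coindexation would violate Principle C on *Jonas₃*.
*[Jonas₃'s neighbor]₄*: the pronoun c-commands this R-expression → coindexation would violate Principle C on *[Jonas₃'s neighbor]₄*.
*Oliver₅*: the pronoun c-commands this R-expression → coindexation would violate Principle C on *Oliver₅*.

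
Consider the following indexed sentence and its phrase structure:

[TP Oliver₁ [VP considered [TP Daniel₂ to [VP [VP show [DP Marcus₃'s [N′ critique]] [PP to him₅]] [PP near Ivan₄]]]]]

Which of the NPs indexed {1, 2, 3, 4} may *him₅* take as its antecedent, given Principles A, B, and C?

{1, 3, 4}

*him* is a pronoun, so Principle B applies: it must be free in its binding domain.
Binding domain of *him₅*: the embedded TP, whose subject is Daniel₂.
*Oliver₁* c-commands the pronoun but from outside its binding domain, and is not c-commanded by it → coindexation permitted.
*Daniel₂* c-commands the pronoun within its binding domain → coindexation would violate Principle B.
*Marcus₃* and the pronoun do not c-command one another → neither Principle B nor Principle C is at stake; coindexation permitted.
*Ivan₄* and the pronoun do not c-command one another → neither Principle B nor Principle C is at stake; coindexation permitted.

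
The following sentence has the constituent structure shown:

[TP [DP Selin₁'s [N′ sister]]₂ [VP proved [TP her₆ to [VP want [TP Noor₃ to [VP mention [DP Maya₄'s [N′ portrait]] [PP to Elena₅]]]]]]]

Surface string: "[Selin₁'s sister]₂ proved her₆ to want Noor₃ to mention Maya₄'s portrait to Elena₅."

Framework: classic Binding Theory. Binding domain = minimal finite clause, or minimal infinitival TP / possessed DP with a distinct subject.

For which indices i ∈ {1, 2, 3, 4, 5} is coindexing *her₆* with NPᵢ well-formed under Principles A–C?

*her* is a pronoun, so Principle B applies: it must be free in its binding domain.
Binding domain of *her₆*: the matrix TP, whose subject is [Selin₁'s sister]₂.
*Selin₁* and the pronoun do not c-command one another → neither Principle B nor Principle C is at stake; coindexation permitted.
*[Selin₁'s sister]₂* c-commands the pronoun within its binding domain → coindexation would violate Principle B.
*Noor₃*: the pronoun c-commands this R-expression → coindexation would violate Principle C on *Noor₃*.
*Maya₄*: the pronoun c-commands this R-expression → coindexation would violate Principle C on *Maya₄*.
*Elena₅*: the pronoun c-commands this R-expression → coindexation would violate Principle C on *Elena₅*.

{1}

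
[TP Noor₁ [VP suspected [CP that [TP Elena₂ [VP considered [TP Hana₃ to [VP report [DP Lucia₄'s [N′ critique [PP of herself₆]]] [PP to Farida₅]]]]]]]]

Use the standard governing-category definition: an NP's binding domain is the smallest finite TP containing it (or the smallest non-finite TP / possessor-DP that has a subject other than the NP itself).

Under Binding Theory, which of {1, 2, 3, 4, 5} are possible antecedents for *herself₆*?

*herself* is an anaphor, so Principle A applies: it must be bound in its binding domain.
Binding domain of *herself₆*: the possessed DP, whose subject is Lucia₄.
*Noor₁* c-commands the anaphor but is outside its binding domain → cannot satisfy Principle A.
*Elena₂* c-commands the anaphor but is outside its binding domain → cannot satisfy Principle A.
*Hana₃* c-commands the anaphor but is outside its binding domain → cannot satisfy Principle A.
*Lucia₄* c-commands the anaphor within its binding domain → licit binder.
*Farida₅* does not c-command the anaphor → cannot bind it.

{4}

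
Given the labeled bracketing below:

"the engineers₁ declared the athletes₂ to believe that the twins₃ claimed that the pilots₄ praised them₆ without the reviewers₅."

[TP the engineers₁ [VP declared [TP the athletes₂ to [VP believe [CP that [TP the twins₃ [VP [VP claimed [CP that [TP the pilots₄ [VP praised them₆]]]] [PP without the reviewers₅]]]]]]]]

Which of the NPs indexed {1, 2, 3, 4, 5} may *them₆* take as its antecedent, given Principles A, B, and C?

*them* is a pronoun, so Principle B applies: it must be free in its binding domain.
Binding domain of *them₆*: the embedded TP, whose subject is the pilots₄.
*the engineers₁* c-commands the pronoun but from outside its binding domain, and is not c-commanded by it → coindexation permitted.
*the athletes₂* c-commands the pronoun but from outside its binding domain, and is not c-commanded by it → coindexation permitted.
*the twins₃* c-commands the pronoun but from outside its binding domain, and is not c-commanded by it → coindexation permitted.
*the pilots₄* c-commands the pronoun within its binding domain → coindexation would violate Principle B.
*the reviewers₅* and the pronoun do not c-command one another → neither Principle B nor Principle C is at stake; coindexation permitted.

{1, 2, 3, 5}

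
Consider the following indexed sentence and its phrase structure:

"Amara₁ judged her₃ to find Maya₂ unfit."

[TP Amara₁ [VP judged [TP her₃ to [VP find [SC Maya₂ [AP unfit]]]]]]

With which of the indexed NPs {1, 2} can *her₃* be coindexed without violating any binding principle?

none

*her* is a pronoun, so Principle B applies: it must be free in its binding domain.
Binding domain of *her₃*: the matrix TP, whose subject is Amara₁.
*Amara₁* c-commands the pronoun within its binding domain → coindexation would violate Principle B.
*Maya₂*: the pronoun c-commands this R-expression → coindexation would violate Principle C on *Maya₂*.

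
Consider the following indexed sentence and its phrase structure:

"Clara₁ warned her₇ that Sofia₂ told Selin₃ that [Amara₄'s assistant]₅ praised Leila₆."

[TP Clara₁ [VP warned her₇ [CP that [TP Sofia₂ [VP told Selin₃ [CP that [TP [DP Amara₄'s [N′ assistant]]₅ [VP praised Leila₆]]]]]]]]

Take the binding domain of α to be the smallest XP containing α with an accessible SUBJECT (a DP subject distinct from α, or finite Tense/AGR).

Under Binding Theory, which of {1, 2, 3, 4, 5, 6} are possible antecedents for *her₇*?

none

*her* is a pronoun, so Principle B applies: it must be free in its binding domain.
Binding domain of *her₇*: the matrix TP, whose subject is Clara₁.
*Clara₁* c-commands the pronoun within its binding domain → coindexation would violate Principle B.
*Sofia₂*: the pronoun c-commands this R-expression → coindexation would violate Principle C on *Sofia₂*.
*Selin₃*: the pronoun c-commands this R-expression → coindexation would violate Principle C on *Selin₃*.
*Amara₄*: the pronoun c-commands this R-expression → coindexation would violate Principle C on *Amara₄*.
*[Amara₄'s assistant]₅*: the pronoun c-commands this R-expression → coindexation would violate Principle C on *[Amara₄'s assistant]₅*.
*Leila₆*: the pronoun c-commands this R-expression → coindexation would violate Principle C on *Leila₆*.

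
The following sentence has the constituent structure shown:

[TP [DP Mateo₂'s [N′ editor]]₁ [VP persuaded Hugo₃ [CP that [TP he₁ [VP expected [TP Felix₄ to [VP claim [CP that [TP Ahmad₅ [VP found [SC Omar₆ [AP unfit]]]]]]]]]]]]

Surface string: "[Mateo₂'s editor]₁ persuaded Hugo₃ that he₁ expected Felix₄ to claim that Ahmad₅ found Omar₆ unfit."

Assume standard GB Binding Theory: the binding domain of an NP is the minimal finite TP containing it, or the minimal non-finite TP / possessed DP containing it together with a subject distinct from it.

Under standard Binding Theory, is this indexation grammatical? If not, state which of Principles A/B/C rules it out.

grammatical

The two coindexed NPs are *[Mateo₂'s editor]₁* and *he₁*.
*he₁* is a pronoun; nothing c-commands it within its binding domain (the embedded TP.), so Principle B holds trivially.
*[Mateo₂'s editor]₁* is an R-expression; *he₁* does not c-command it, and no other NP shares its index, so Principle C is satisfied.
All principles are respected.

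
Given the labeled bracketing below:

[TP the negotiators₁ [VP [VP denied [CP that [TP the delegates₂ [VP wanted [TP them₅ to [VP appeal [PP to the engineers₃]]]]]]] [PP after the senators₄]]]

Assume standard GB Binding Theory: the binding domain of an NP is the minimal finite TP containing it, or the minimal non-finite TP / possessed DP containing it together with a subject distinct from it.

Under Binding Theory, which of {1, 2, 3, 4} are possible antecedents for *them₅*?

{1, 4}

*them* is a pronoun, so Principle B applies: it must be free in its binding domain.
Binding domain of *them₅*: the embedded TP, whose subject is the delegates₂.
*the negotiators₁* c-commands the pronoun but from outside its binding domain, and is not c-commanded by it → coindexation permitted.
*the delegates₂* c-commands the pronoun within its binding domain → coindexation would violate Principle B.
*the engineers₃*: the pronoun c-commands this R-expression → coindexation would violate Principle C on *the engineers₃*.
*the senators₄* and the pronoun do not c-command one another → neither Principle B nor Principle C is at stake; coindexation permitted.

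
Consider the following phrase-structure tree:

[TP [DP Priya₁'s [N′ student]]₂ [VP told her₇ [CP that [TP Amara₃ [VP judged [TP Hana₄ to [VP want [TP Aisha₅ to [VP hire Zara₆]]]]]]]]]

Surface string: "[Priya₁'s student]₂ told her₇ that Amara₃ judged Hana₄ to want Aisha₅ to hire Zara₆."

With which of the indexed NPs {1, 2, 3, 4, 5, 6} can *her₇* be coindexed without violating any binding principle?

*her* is a pronoun, so Principle B applies: it must be free in its binding domain.
Binding domain of *her₇*: the matrix TP, whose subject is [Priya₁'s student]₂.
*Priya₁* and the pronoun do not c-command one another → neither Principle B nor Principle C is at stake; coindexation permitted.
*[Priya₁'s student]₂* c-commands the pronoun within its binding domain → coindexation would violate Principle B.
*Amara₃*: the pronoun c-commands this R-expression → coindexation would violate Principle C on *Amara₃*.
*Hana₄*: the pronoun c-commands this R-expression → coindexation would violate Principle C on *Hana₄*.
*Aisha₅*: the pronoun c-commands this R-expression → coindexation would violate Principle C on *Aisha₅*.
*Zara₆*: the pronoun c-commands this R-expression → coindexation would violate Principle C on *Zara₆*.

{1}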